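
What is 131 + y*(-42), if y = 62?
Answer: -2473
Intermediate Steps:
131 + y*(-42) = 131 + 62*(-42) = 131 - 2604 = -2473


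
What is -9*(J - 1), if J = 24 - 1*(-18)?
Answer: -369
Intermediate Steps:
J = 42 (J = 24 + 18 = 42)
-9*(J - 1) = -9*(42 - 1) = -9*41 = -369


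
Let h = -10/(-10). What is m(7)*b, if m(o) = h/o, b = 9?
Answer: 9/7 ≈ 1.2857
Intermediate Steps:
h = 1 (h = -10*(-⅒) = 1)
m(o) = 1/o
m(7)*b = 9/7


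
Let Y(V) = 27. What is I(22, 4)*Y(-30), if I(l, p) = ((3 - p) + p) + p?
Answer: 189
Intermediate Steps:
I(l, p) = 3 + p
I(22, 4)*Y(-30) = (3 + 4)*27 = 7*27 = 189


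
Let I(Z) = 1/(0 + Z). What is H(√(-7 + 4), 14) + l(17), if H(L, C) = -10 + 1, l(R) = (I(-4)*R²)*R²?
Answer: -83557/4 ≈ -20889.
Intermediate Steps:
I(Z) = 1/Z
l(R) = -R⁴/4 (l(R) = (R²/(-4))*R² = (-R²/4)*R² = -R⁴/4)
H(L, C) = -9
H(√(-7 + 4), 14) + l(17) = -9 - ¼*17⁴ = -9 - ¼*83521 = -9 - 83521/4 = -83557/4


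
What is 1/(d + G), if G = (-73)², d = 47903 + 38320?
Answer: 1/91552 ≈ 1.0923e-5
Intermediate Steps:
d = 86223
G = 5329
1/(d + G) = 1/(86223 + 5329) = 1/91552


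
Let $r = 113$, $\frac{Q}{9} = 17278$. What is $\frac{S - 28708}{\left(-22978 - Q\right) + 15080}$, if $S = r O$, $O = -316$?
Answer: $\frac{8052}{20425} \approx 0.39422$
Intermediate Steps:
$Q = 155502$ ($Q = 9 \cdot 17278 = 155502$)
$S = -35708$ ($S = 113 \left(-316\right) = -35708$)
$\frac{S - 28708}{\left(-22978 - Q\right) + 15080} = \frac{-35708 - 28708}{\left(-22978 - 155502\right) + 15080} = - \frac{64416}{\left(-22978 - 155502\right) + 15080} = - \frac{64416}{-178480 + 15080} = - \frac{64416}{-163400} = \left(-64416\right) \left(- \frac{1}{163400}\right) = \frac{8052}{20425}$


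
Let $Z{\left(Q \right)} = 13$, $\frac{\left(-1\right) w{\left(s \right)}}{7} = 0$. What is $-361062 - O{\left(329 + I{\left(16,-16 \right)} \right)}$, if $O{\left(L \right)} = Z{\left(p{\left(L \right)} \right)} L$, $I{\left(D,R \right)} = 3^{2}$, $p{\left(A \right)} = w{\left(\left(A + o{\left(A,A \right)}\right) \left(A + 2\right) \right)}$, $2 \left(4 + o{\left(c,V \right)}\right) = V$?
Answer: $-365456$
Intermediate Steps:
$o{\left(c,V \right)} = -4 + \frac{V}{2}$
$w{\left(s \right)} = 0$ ($w{\left(s \right)} = \left(-7\right) 0 = 0$)
$p{\left(A \right)} = 0$
$I{\left(D,R \right)} = 9$
$O{\left(L \right)} = 13 L$
$-361062 - O{\left(329 + I{\left(16,-16 \right)} \right)} = -361062 - 13 \left(329 + 9\right) = -361062 - 13 \cdot 338 = -361062 - 4394 = -365456$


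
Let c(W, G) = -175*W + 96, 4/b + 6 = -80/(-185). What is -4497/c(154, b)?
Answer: 4497/26854 ≈ 0.16746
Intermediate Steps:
b = -74/103 (b = 4/(-6 - 80/(-185)) = 4/(-6 - 80*(-1/185)) = 4/(-6 + 16/37) = 4/(-206/37) = 4*(-37/206) = -74/103 ≈ -0.71845)
c(W, G) = 96 - 175*W
-4497/c(154, b) = -4497/(96 - 175*154) = -4497/(96 - 26950) = -4497/(-26854) = -4497*(-1/26854) = 4497/26854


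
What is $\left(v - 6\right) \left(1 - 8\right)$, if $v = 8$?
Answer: $-14$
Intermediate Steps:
$\left(v - 6\right) \left(1 - 8\right) = \left(8 - 6\right) \left(1 - 8\right) = 2 \left(1 - 8\right) = 2 \left(-7\right) = -14$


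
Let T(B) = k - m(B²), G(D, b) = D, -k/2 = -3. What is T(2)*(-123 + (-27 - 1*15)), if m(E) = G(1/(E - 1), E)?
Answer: -935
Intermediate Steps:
k = 6 (k = -2*(-3) = 6)
m(E) = 1/(-1 + E) (m(E) = 1/(E - 1) = 1/(-1 + E))
T(B) = 6 - 1/(-1 + B²)
T(2)*(-123 + (-27 - 1*15)) = ((-7 + 6*2²)/(-1 + 2²))*(-123 + (-27 - 1*15)) = ((-7 + 6*4)/(-1 + 4))*(-123 + (-27 - 15)) = ((-7 + 24)/3)*(-123 - 42) = ((⅓)*17)*(-165) = (17/3)*(-165) = -935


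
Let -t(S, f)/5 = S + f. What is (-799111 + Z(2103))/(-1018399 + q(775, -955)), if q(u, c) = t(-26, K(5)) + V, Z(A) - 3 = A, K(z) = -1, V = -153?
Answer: 797005/1018417 ≈ 0.78259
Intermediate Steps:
Z(A) = 3 + A
t(S, f) = -5*S - 5*f (t(S, f) = -5*(S + f) = -5*S - 5*f)
q(u, c) = -18 (q(u, c) = (-5*(-26) - 5*(-1)) - 153 = (130 + 5) - 153 = 135 - 153 = -18)
(-799111 + Z(2103))/(-1018399 + q(775, -955)) = (-799111 + (3 + 2103))/(-1018399 - 18) = (-799111 + 2106)/(-1018417) = -797005*(-1/1018417) = 797005/1018417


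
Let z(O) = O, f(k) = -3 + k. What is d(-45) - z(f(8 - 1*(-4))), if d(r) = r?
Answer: -54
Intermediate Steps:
d(-45) - z(f(8 - 1*(-4))) = -45 - (-3 + (8 - 1*(-4))) = -45 - (-3 + (8 + 4)) = -45 - (-3 + 12) = -45 - 1*9 = -45 - 9 = -54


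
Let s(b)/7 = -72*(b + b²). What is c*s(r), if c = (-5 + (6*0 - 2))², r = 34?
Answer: -29388240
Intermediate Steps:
c = 49 (c = (-5 + (0 - 2))² = (-5 - 2)² = (-7)² = 49)
s(b) = -504*b - 504*b² (s(b) = 7*(-72*(b + b²)) = 7*(-72*b - 72*b²) = -504*b - 504*b²)
c*s(r) = 49*(-504*34*(1 + 34)) = 49*(-504*34*35) = 49*(-599760) = -29388240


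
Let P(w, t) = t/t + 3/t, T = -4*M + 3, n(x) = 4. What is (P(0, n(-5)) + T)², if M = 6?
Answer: 5929/16 ≈ 370.56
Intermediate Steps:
T = -21 (T = -4*6 + 3 = -24 + 3 = -21)
P(w, t) = 1 + 3/t
(P(0, n(-5)) + T)² = ((3 + 4)/4 - 21)² = ((¼)*7 - 21)² = (7/4 - 21)² = (-77/4)² = 5929/16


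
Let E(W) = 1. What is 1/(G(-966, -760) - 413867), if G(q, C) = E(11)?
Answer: -1/413866 ≈ -2.4162e-6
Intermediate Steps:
G(q, C) = 1
1/(G(-966, -760) - 413867) = 1/(1 - 413867) = 1/(-413866) = -1/413866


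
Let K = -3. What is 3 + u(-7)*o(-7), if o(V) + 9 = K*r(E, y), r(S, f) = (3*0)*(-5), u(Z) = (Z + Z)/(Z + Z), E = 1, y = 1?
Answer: -6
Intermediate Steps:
u(Z) = 1 (u(Z) = (2*Z)/((2*Z)) = (2*Z)*(1/(2*Z)) = 1)
r(S, f) = 0 (r(S, f) = 0*(-5) = 0)
o(V) = -9 (o(V) = -9 - 3*0 = -9 + 0 = -9)
3 + u(-7)*o(-7) = 3 + 1*(-9) = 3 - 9 = -6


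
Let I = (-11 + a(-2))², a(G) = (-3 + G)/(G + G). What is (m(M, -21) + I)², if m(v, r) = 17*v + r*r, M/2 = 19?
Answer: 357701569/256 ≈ 1.3973e+6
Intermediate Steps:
M = 38 (M = 2*19 = 38)
m(v, r) = r² + 17*v (m(v, r) = 17*v + r² = r² + 17*v)
a(G) = (-3 + G)/(2*G) (a(G) = (-3 + G)/((2*G)) = (-3 + G)*(1/(2*G)) = (-3 + G)/(2*G))
I = 1521/16 (I = (-11 + (½)*(-3 - 2)/(-2))² = (-11 + (½)*(-½)*(-5))² = (-11 + 5/4)² = (-39/4)² = 1521/16 ≈ 95.063)
(m(M, -21) + I)² = (((-21)² + 17*38) + 1521/16)² = ((441 + 646) + 1521/16)² = (1087 + 1521/16)² = (18913/16)² = 357701569/256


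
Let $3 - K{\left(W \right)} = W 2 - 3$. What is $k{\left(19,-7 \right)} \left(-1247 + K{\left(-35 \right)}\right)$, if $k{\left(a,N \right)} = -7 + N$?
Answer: $16394$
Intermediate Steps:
$K{\left(W \right)} = 6 - 2 W$ ($K{\left(W \right)} = 3 - \left(W 2 - 3\right) = 3 - \left(2 W - 3\right) = 3 - \left(-3 + 2 W\right) = 6 - 2 W$)
$k{\left(19,-7 \right)} \left(-1247 + K{\left(-35 \right)}\right) = \left(-7 - 7\right) \left(-1247 + \left(6 - -70\right)\right) = - 14 \left(-1247 + \left(6 + 70\right)\right) = - 14 \left(-1247 + 76\right) = \left(-14\right) \left(-1171\right) = 16394$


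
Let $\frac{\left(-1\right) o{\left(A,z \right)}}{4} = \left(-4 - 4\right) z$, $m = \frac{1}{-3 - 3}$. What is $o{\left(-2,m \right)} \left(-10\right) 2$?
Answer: $\frac{320}{3} \approx 106.67$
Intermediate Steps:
$m = - \frac{1}{6}$ ($m = \frac{1}{-6} = - \frac{1}{6} \approx -0.16667$)
$o{\left(A,z \right)} = 32 z$ ($o{\left(A,z \right)} = - 4 \left(-4 - 4\right) z = - 4 \left(- 8 z\right) = 32 z$)
$o{\left(-2,m \right)} \left(-10\right) 2 = 32 \left(- \frac{1}{6}\right) \left(-10\right) 2 = \left(- \frac{16}{3}\right) \left(-10\right) 2 = \frac{160}{3} \cdot 2 = \frac{320}{3}$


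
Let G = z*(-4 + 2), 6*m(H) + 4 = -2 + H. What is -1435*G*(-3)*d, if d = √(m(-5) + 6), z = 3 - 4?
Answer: 7175*√6 ≈ 17575.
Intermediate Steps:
z = -1
m(H) = -1 + H/6 (m(H) = -⅔ + (-2 + H)/6 = -⅔ + (-⅓ + H/6) = -1 + H/6)
G = 2 (G = -(-4 + 2) = -1*(-2) = 2)
d = 5*√6/6 (d = √((-1 + (⅙)*(-5)) + 6) = √((-1 - ⅚) + 6) = √(-11/6 + 6) = √(25/6) = 5*√6/6 ≈ 2.0412)
-1435*G*(-3)*d = -1435*2*(-3)*5*√6/6 = -(-8610)*5*√6/6 = -(-7175)*√6 = 7175*√6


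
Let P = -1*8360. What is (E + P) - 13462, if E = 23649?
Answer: 1827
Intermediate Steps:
P = -8360
(E + P) - 13462 = (23649 - 8360) - 13462 = 15289 - 13462 = 1827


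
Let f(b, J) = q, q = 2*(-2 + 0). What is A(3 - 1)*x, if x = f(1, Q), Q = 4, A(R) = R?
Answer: -8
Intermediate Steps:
q = -4 (q = 2*(-2) = -4)
f(b, J) = -4
x = -4
A(3 - 1)*x = (3 - 1)*(-4) = 2*(-4) = -8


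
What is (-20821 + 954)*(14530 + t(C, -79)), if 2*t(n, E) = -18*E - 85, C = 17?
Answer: -603897199/2 ≈ -3.0195e+8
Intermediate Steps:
t(n, E) = -85/2 - 9*E (t(n, E) = (-18*E - 85)/2 = (-85 - 18*E)/2 = -85/2 - 9*E)
(-20821 + 954)*(14530 + t(C, -79)) = (-20821 + 954)*(14530 + (-85/2 - 9*(-79))) = -19867*(14530 + (-85/2 + 711)) = -19867*(14530 + 1337/2) = -19867*30397/2 = -603897199/2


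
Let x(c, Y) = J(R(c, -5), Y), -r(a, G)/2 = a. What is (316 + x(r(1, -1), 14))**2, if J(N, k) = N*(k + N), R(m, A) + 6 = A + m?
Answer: 91809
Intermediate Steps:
r(a, G) = -2*a
R(m, A) = -6 + A + m (R(m, A) = -6 + (A + m) = -6 + A + m)
J(N, k) = N*(N + k)
x(c, Y) = (-11 + c)*(-11 + Y + c) (x(c, Y) = (-6 - 5 + c)*((-6 - 5 + c) + Y) = (-11 + c)*((-11 + c) + Y) = (-11 + c)*(-11 + Y + c))
(316 + x(r(1, -1), 14))**2 = (316 + (-11 - 2*1)*(-11 + 14 - 2*1))**2 = (316 + (-11 - 2)*(-11 + 14 - 2))**2 = (316 - 13*1)**2 = (316 - 13)**2 = 303**2 = 91809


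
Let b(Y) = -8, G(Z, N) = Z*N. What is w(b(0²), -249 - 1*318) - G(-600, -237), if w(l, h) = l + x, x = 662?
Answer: -141546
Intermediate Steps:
G(Z, N) = N*Z
w(l, h) = 662 + l (w(l, h) = l + 662 = 662 + l)
w(b(0²), -249 - 1*318) - G(-600, -237) = (662 - 8) - (-237)*(-600) = 654 - 1*142200 = 654 - 142200 = -141546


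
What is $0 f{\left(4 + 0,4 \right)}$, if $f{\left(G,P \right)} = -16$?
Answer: $0$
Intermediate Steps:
$0 f{\left(4 + 0,4 \right)} = 0 \left(-16\right) = 0$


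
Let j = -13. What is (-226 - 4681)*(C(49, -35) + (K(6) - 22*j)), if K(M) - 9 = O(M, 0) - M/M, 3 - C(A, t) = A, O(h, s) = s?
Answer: -1216936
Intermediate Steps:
C(A, t) = 3 - A
K(M) = 8 (K(M) = 9 + (0 - M/M) = 9 + (0 - 1*1) = 9 + (0 - 1) = 9 - 1 = 8)
(-226 - 4681)*(C(49, -35) + (K(6) - 22*j)) = (-226 - 4681)*((3 - 1*49) + (8 - 22*(-13))) = -4907*((3 - 49) + (8 + 286)) = -4907*(-46 + 294) = -4907*248 = -1216936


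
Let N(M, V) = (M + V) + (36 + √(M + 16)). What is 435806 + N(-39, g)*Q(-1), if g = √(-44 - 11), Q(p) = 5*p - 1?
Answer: 435824 - 6*I*√23 - 6*I*√55 ≈ 4.3582e+5 - 73.272*I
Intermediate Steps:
Q(p) = -1 + 5*p
g = I*√55 (g = √(-55) = I*√55 ≈ 7.4162*I)
N(M, V) = 36 + M + V + √(16 + M) (N(M, V) = (M + V) + (36 + √(16 + M)) = 36 + M + V + √(16 + M))
435806 + N(-39, g)*Q(-1) = 435806 + (36 - 39 + I*√55 + √(16 - 39))*(-1 + 5*(-1)) = 435806 + (36 - 39 + I*√55 + √(-23))*(-1 - 5) = 435806 + (36 - 39 + I*√55 + I*√23)*(-6) = 435806 + (-3 + I*√23 + I*√55)*(-6) = 435806 + (18 - 6*I*√23 - 6*I*√55) = 435824 - 6*I*√23 - 6*I*√55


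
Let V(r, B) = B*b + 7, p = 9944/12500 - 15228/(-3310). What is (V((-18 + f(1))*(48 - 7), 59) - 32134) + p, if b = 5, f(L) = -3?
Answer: -32920643384/1034375 ≈ -31827.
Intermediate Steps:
p = 5581616/1034375 (p = 9944*(1/12500) - 15228*(-1/3310) = 2486/3125 + 7614/1655 = 5581616/1034375 ≈ 5.3961)
V(r, B) = 7 + 5*B (V(r, B) = B*5 + 7 = 5*B + 7 = 7 + 5*B)
(V((-18 + f(1))*(48 - 7), 59) - 32134) + p = ((7 + 5*59) - 32134) + 5581616/1034375 = ((7 + 295) - 32134) + 5581616/1034375 = (302 - 32134) + 5581616/1034375 = -31832 + 5581616/1034375 = -32920643384/1034375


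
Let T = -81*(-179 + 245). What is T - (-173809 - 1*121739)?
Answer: 290202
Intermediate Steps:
T = -5346 (T = -81*66 = -5346)
T - (-173809 - 1*121739) = -5346 - (-173809 - 1*121739) = -5346 - (-173809 - 121739) = -5346 - 1*(-295548) = -5346 + 295548 = 290202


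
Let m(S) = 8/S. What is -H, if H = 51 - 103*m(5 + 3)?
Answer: 52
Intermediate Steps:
H = -52 (H = 51 - 824/(5 + 3) = 51 - 824/8 = 51 - 103*1 = 51 - 103 = -52)
-H = -1*(-52) = 52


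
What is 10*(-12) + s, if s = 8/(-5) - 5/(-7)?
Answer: -4231/35 ≈ -120.89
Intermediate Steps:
s = -31/35 (s = 8*(-⅕) - 5*(-⅐) = -8/5 + 5/7 = -31/35 ≈ -0.88571)
10*(-12) + s = 10*(-12) - 31/35 = -120 - 31/35 = -4231/35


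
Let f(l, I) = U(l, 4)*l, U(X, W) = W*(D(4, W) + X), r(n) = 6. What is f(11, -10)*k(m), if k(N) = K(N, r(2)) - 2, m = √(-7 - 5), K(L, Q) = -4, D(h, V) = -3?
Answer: -2112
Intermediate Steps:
U(X, W) = W*(-3 + X)
m = 2*I*√3 (m = √(-12) = 2*I*√3 ≈ 3.4641*I)
f(l, I) = l*(-12 + 4*l) (f(l, I) = (4*(-3 + l))*l = (-12 + 4*l)*l = l*(-12 + 4*l))
k(N) = -6 (k(N) = -4 - 2 = -6)
f(11, -10)*k(m) = (4*11*(-3 + 11))*(-6) = (4*11*8)*(-6) = 352*(-6) = -2112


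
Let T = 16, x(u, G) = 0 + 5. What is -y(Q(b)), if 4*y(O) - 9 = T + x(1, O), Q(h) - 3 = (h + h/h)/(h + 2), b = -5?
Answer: -15/2 ≈ -7.5000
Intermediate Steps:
x(u, G) = 5
Q(h) = 3 + (1 + h)/(2 + h) (Q(h) = 3 + (h + h/h)/(h + 2) = 3 + (h + 1)/(2 + h) = 3 + (1 + h)/(2 + h))
y(O) = 15/2 (y(O) = 9/4 + (16 + 5)/4 = 9/4 + (¼)*21 = 9/4 + 21/4 = 15/2)
-y(Q(b)) = -1*15/2 = -15/2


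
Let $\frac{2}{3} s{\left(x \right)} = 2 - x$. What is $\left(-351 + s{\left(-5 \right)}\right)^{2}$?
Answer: $\frac{463761}{4} \approx 1.1594 \cdot 10^{5}$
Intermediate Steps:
$s{\left(x \right)} = 3 - \frac{3 x}{2}$ ($s{\left(x \right)} = \frac{3 \left(2 - x\right)}{2} = 3 - \frac{3 x}{2}$)
$\left(-351 + s{\left(-5 \right)}\right)^{2} = \left(-351 + \left(3 - - \frac{15}{2}\right)\right)^{2} = \left(-351 + \left(3 + \frac{15}{2}\right)\right)^{2} = \left(-351 + \frac{21}{2}\right)^{2} = \left(- \frac{681}{2}\right)^{2} = \frac{463761}{4}$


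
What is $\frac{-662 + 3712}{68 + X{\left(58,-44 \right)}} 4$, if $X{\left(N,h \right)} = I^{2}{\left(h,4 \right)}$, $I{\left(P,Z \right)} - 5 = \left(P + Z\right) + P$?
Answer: $\frac{12200}{6309} \approx 1.9337$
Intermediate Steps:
$I{\left(P,Z \right)} = 5 + Z + 2 P$ ($I{\left(P,Z \right)} = 5 + \left(\left(P + Z\right) + P\right) = 5 + \left(Z + 2 P\right) = 5 + Z + 2 P$)
$X{\left(N,h \right)} = \left(9 + 2 h\right)^{2}$ ($X{\left(N,h \right)} = \left(5 + 4 + 2 h\right)^{2} = \left(9 + 2 h\right)^{2}$)
$\frac{-662 + 3712}{68 + X{\left(58,-44 \right)}} 4 = \frac{-662 + 3712}{68 + \left(9 + 2 \left(-44\right)\right)^{2}} \cdot 4 = \frac{3050}{68 + \left(9 - 88\right)^{2}} \cdot 4 = \frac{3050}{68 + \left(-79\right)^{2}} \cdot 4 = \frac{3050}{68 + 6241} \cdot 4 = \frac{3050}{6309} \cdot 4 = \frac{12200}{6309}$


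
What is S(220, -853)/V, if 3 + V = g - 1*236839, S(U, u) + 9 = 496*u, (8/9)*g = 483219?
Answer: -3384776/2454235 ≈ -1.3792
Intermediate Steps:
g = 4348971/8 (g = (9/8)*483219 = 4348971/8 ≈ 5.4362e+5)
S(U, u) = -9 + 496*u
V = 2454235/8 (V = -3 + (4348971/8 - 1*236839) = -3 + (4348971/8 - 236839) = -3 + 2454259/8 = 2454235/8 ≈ 3.0678e+5)
S(220, -853)/V = (-9 + 496*(-853))/(2454235/8) = (-9 - 423088)*(8/2454235) = -423097*8/2454235 = -3384776/2454235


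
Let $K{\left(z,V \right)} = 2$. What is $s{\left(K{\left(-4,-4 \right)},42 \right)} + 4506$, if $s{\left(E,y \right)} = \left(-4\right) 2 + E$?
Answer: $4500$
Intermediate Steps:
$s{\left(E,y \right)} = -8 + E$
$s{\left(K{\left(-4,-4 \right)},42 \right)} + 4506 = \left(-8 + 2\right) + 4506 = -6 + 4506 = 4500$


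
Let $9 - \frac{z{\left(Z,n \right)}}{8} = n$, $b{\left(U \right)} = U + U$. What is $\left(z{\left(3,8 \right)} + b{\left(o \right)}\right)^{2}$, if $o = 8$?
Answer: $576$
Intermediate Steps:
$b{\left(U \right)} = 2 U$
$z{\left(Z,n \right)} = 72 - 8 n$
$\left(z{\left(3,8 \right)} + b{\left(o \right)}\right)^{2} = \left(\left(72 - 64\right) + 2 \cdot 8\right)^{2} = \left(\left(72 - 64\right) + 16\right)^{2} = \left(8 + 16\right)^{2} = 24^{2} = 576$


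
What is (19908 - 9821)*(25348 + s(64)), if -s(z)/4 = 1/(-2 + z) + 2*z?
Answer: 7766122518/31 ≈ 2.5052e+8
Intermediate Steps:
s(z) = -8*z - 4/(-2 + z) (s(z) = -4*(1/(-2 + z) + 2*z) = -8*z - 4/(-2 + z))
(19908 - 9821)*(25348 + s(64)) = (19908 - 9821)*(25348 + 4*(-1 - 2*64**2 + 4*64)/(-2 + 64)) = 10087*(25348 + 4*(-1 - 2*4096 + 256)/62) = 10087*(25348 + 4*(1/62)*(-1 - 8192 + 256)) = 10087*(25348 + 4*(1/62)*(-7937)) = 10087*(25348 - 15874/31) = 10087*(769914/31) = 7766122518/31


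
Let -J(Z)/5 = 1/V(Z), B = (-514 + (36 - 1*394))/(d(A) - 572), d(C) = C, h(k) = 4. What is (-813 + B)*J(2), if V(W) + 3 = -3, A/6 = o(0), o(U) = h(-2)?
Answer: -555815/822 ≈ -676.17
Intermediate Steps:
o(U) = 4
A = 24 (A = 6*4 = 24)
V(W) = -6 (V(W) = -3 - 3 = -6)
B = 218/137 (B = (-514 + (36 - 1*394))/(24 - 572) = (-514 + (36 - 394))/(-548) = (-514 - 358)*(-1/548) = -872*(-1/548) = 218/137 ≈ 1.5912)
J(Z) = ⅚ (J(Z) = -5/(-6) = -5*(-⅙) = ⅚)
(-813 + B)*J(2) = (-813 + 218/137)*(⅚) = -111163/137*⅚ = -555815/822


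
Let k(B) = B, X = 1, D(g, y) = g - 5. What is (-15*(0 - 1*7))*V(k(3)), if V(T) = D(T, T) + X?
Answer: -105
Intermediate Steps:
D(g, y) = -5 + g
V(T) = -4 + T (V(T) = (-5 + T) + 1 = -4 + T)
(-15*(0 - 1*7))*V(k(3)) = (-15*(0 - 1*7))*(-4 + 3) = -15*(0 - 7)*(-1) = -15*(-7)*(-1) = 105*(-1) = -105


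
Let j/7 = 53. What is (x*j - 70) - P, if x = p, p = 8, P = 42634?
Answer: -39736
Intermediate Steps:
j = 371 (j = 7*53 = 371)
x = 8
(x*j - 70) - P = (8*371 - 70) - 1*42634 = (2968 - 70) - 42634 = 2898 - 42634 = -39736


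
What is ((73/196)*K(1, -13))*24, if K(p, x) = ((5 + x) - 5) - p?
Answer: -876/7 ≈ -125.14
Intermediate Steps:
K(p, x) = x - p
((73/196)*K(1, -13))*24 = ((73/196)*(-13 - 1*1))*24 = ((73*(1/196))*(-13 - 1))*24 = ((73/196)*(-14))*24 = -73/14*24 = -876/7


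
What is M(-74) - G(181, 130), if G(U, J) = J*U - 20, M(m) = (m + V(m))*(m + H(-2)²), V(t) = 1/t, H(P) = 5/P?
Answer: -5474693/296 ≈ -18496.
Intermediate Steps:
M(m) = (25/4 + m)*(m + 1/m) (M(m) = (m + 1/m)*(m + (5/(-2))²) = (m + 1/m)*(m + (5*(-½))²) = (m + 1/m)*(m + (-5/2)²) = (m + 1/m)*(m + 25/4) = (m + 1/m)*(25/4 + m) = (25/4 + m)*(m + 1/m))
G(U, J) = -20 + J*U
M(-74) - G(181, 130) = (1 + (-74)² + (25/4)*(-74) + (25/4)/(-74)) - (-20 + 130*181) = (1 + 5476 - 925/2 + (25/4)*(-1/74)) - (-20 + 23530) = (1 + 5476 - 925/2 - 25/296) - 1*23510 = 1484267/296 - 23510 = -5474693/296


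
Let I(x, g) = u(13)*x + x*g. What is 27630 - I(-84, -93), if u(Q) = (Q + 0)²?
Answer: 34014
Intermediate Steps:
u(Q) = Q²
I(x, g) = 169*x + g*x (I(x, g) = 13²*x + x*g = 169*x + g*x)
27630 - I(-84, -93) = 27630 - (-84)*(169 - 93) = 27630 - (-84)*76 = 27630 - 1*(-6384) = 27630 + 6384 = 34014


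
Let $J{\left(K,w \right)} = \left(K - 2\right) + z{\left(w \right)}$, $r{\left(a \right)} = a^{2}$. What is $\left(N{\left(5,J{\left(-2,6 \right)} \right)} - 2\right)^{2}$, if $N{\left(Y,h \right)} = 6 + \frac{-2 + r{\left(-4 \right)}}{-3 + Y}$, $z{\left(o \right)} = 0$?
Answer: $121$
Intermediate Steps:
$J{\left(K,w \right)} = -2 + K$ ($J{\left(K,w \right)} = \left(K - 2\right) + 0 = \left(-2 + K\right) + 0 = -2 + K$)
$N{\left(Y,h \right)} = 6 + \frac{14}{-3 + Y}$ ($N{\left(Y,h \right)} = 6 + \frac{-2 + \left(-4\right)^{2}}{-3 + Y} = 6 + \frac{-2 + 16}{-3 + Y} = 6 + \frac{14}{-3 + Y}$)
$\left(N{\left(5,J{\left(-2,6 \right)} \right)} - 2\right)^{2} = \left(\frac{2 \left(-2 + 3 \cdot 5\right)}{-3 + 5} - 2\right)^{2} = \left(\frac{2 \left(-2 + 15\right)}{2} - 2\right)^{2} = \left(2 \cdot \frac{1}{2} \cdot 13 - 2\right)^{2} = \left(13 - 2\right)^{2} = 11^{2} = 121$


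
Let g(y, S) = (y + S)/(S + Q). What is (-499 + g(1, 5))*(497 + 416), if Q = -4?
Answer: -450109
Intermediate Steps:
g(y, S) = (S + y)/(-4 + S) (g(y, S) = (y + S)/(S - 4) = (S + y)/(-4 + S))
(-499 + g(1, 5))*(497 + 416) = (-499 + (5 + 1)/(-4 + 5))*(497 + 416) = (-499 + 6/1)*913 = (-499 + 1*6)*913 = (-499 + 6)*913 = -493*913 = -450109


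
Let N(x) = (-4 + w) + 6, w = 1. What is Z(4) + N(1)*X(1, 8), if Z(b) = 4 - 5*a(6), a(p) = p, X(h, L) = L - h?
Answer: -5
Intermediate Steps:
Z(b) = -26 (Z(b) = 4 - 5*6 = 4 - 30 = -26)
N(x) = 3 (N(x) = (-4 + 1) + 6 = -3 + 6 = 3)
Z(4) + N(1)*X(1, 8) = -26 + 3*(8 - 1*1) = -26 + 3*(8 - 1) = -26 + 3*7 = -26 + 21 = -5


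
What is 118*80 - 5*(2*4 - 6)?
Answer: 9430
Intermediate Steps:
118*80 - 5*(2*4 - 6) = 9440 - 5*(8 - 6) = 9440 - 5*2 = 9440 - 10 = 9430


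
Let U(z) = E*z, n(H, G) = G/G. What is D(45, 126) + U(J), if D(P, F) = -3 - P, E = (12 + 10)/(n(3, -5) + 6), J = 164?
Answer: 3272/7 ≈ 467.43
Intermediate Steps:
n(H, G) = 1
E = 22/7 (E = (12 + 10)/(1 + 6) = 22/7 ≈ 3.1429)
U(z) = 22*z/7
D(45, 126) + U(J) = (-3 - 1*45) + (22/7)*164 = (-3 - 45) + 3608/7 = -48 + 3608/7 = 3272/7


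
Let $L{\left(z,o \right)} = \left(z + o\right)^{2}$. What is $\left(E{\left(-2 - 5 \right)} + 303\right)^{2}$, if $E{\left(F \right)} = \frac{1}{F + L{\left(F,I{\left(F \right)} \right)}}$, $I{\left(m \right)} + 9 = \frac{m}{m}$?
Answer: $\frac{4363263025}{47524} \approx 91812.0$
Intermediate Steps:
$I{\left(m \right)} = -8$ ($I{\left(m \right)} = -9 + \frac{m}{m} = -9 + 1 = -8$)
$L{\left(z,o \right)} = \left(o + z\right)^{2}$
$E{\left(F \right)} = \frac{1}{F + \left(-8 + F\right)^{2}}$
$\left(E{\left(-2 - 5 \right)} + 303\right)^{2} = \left(\frac{1}{\left(-2 - 5\right) + \left(-8 - 7\right)^{2}} + 303\right)^{2} = \left(\frac{1}{-7 + \left(-8 - 7\right)^{2}} + 303\right)^{2} = \left(\frac{1}{-7 + \left(-15\right)^{2}} + 303\right)^{2} = \left(\frac{1}{-7 + 225} + 303\right)^{2} = \left(\frac{1}{218} + 303\right)^{2} = \left(\frac{66055}{218}\right)^{2} = \frac{4363263025}{47524}$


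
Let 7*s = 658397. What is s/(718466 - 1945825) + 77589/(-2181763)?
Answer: -2103073116068/18744645177419 ≈ -0.11220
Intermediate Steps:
s = 658397/7 (s = (⅐)*658397 = 658397/7 ≈ 94057.)
s/(718466 - 1945825) + 77589/(-2181763) = 658397/(7*(718466 - 1945825)) + 77589/(-2181763) = (658397/7)/(-1227359) + 77589*(-1/2181763) = (658397/7)*(-1/1227359) - 77589/2181763 = -658397/8591513 - 77589/2181763 = -2103073116068/18744645177419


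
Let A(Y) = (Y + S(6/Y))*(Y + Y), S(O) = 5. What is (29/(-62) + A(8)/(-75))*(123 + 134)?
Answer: -3873247/4650 ≈ -832.96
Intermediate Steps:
A(Y) = 2*Y*(5 + Y) (A(Y) = (Y + 5)*(Y + Y) = (5 + Y)*(2*Y) = 2*Y*(5 + Y))
(29/(-62) + A(8)/(-75))*(123 + 134) = (29/(-62) + (2*8*(5 + 8))/(-75))*(123 + 134) = (29*(-1/62) + (2*8*13)*(-1/75))*257 = (-29/62 + 208*(-1/75))*257 = (-29/62 - 208/75)*257 = -15071/4650*257 = -3873247/4650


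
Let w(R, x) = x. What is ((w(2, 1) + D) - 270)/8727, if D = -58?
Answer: -109/2909 ≈ -0.037470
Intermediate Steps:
((w(2, 1) + D) - 270)/8727 = ((1 - 58) - 270)/8727 = (-57 - 270)*(1/8727) = -327*1/8727 = -109/2909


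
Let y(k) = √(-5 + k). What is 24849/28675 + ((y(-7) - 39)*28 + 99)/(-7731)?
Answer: 73527298/73895475 - 56*I*√3/7731 ≈ 0.99502 - 0.012546*I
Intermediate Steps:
24849/28675 + ((y(-7) - 39)*28 + 99)/(-7731) = 24849/28675 + ((√(-5 - 7) - 39)*28 + 99)/(-7731) = 24849*(1/28675) + ((√(-12) - 39)*28 + 99)*(-1/7731) = 24849/28675 + ((2*I*√3 - 39)*28 + 99)*(-1/7731) = 24849/28675 + ((-39 + 2*I*√3)*28 + 99)*(-1/7731) = 24849/28675 + ((-1092 + 56*I*√3) + 99)*(-1/7731) = 24849/28675 + (-993 + 56*I*√3)*(-1/7731) = 24849/28675 + (331/2577 - 56*I*√3/7731) = 73527298/73895475 - 56*I*√3/7731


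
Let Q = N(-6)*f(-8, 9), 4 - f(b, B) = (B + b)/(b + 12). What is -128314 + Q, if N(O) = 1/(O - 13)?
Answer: -9751879/76 ≈ -1.2831e+5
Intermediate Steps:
f(b, B) = 4 - (B + b)/(12 + b) (f(b, B) = 4 - (B + b)/(b + 12) = 4 - (B + b)/(12 + b))
N(O) = 1/(-13 + O)
Q = -15/76 (Q = ((48 - 1*9 + 3*(-8))/(12 - 8))/(-13 - 6) = ((48 - 9 - 24)/4)/(-19) = -15/76 ≈ -0.19737)
-128314 + Q = -128314 - 15/76 = -9751879/76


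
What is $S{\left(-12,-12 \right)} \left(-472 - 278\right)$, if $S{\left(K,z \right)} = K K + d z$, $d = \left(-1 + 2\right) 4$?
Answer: $-72000$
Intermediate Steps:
$d = 4$ ($d = 1 \cdot 4 = 4$)
$S{\left(K,z \right)} = K^{2} + 4 z$ ($S{\left(K,z \right)} = K K + 4 z = K^{2} + 4 z$)
$S{\left(-12,-12 \right)} \left(-472 - 278\right) = \left(\left(-12\right)^{2} + 4 \left(-12\right)\right) \left(-472 - 278\right) = \left(144 - 48\right) \left(-750\right) = 96 \left(-750\right) = -72000$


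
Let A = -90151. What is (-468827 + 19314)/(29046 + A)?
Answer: 449513/61105 ≈ 7.3564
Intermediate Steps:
(-468827 + 19314)/(29046 + A) = (-468827 + 19314)/(29046 - 90151) = -449513/(-61105) = -449513*(-1/61105) = 449513/61105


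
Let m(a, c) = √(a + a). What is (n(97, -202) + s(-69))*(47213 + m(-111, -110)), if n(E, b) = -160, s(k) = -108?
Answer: -12653084 - 268*I*√222 ≈ -1.2653e+7 - 3993.1*I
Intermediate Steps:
m(a, c) = √2*√a (m(a, c) = √(2*a) = √2*√a)
(n(97, -202) + s(-69))*(47213 + m(-111, -110)) = (-160 - 108)*(47213 + √2*√(-111)) = -268*(47213 + √2*(I*√111)) = -268*(47213 + I*√222) = -12653084 - 268*I*√222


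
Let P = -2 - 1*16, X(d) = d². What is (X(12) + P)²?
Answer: 15876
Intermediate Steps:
P = -18 (P = -2 - 16 = -18)
(X(12) + P)² = (12² - 18)² = (144 - 18)² = 126² = 15876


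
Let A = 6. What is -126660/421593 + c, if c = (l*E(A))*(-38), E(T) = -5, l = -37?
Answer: -987975150/140531 ≈ -7030.3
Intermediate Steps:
c = -7030 (c = -37*(-5)*(-38) = 185*(-38) = -7030)
-126660/421593 + c = -126660/421593 - 7030 = -126660*1/421593 - 7030 = -42220/140531 - 7030 = -987975150/140531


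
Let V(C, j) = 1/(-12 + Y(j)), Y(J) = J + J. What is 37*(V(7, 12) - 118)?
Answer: -52355/12 ≈ -4362.9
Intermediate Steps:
Y(J) = 2*J
V(C, j) = 1/(-12 + 2*j)
37*(V(7, 12) - 118) = 37*(1/(2*(-6 + 12)) - 118) = 37*((½)/6 - 118) = 37*((½)*(⅙) - 118) = 37*(1/12 - 118) = 37*(-1415/12) = -52355/12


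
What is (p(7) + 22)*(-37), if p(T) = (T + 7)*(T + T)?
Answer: -8066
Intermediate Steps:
p(T) = 2*T*(7 + T) (p(T) = (7 + T)*(2*T) = 2*T*(7 + T))
(p(7) + 22)*(-37) = (2*7*(7 + 7) + 22)*(-37) = (2*7*14 + 22)*(-37) = (196 + 22)*(-37) = 218*(-37) = -8066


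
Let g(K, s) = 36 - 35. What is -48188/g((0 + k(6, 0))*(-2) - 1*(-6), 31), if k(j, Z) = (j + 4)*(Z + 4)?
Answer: -48188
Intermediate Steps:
k(j, Z) = (4 + Z)*(4 + j) (k(j, Z) = (4 + j)*(4 + Z) = (4 + Z)*(4 + j))
g(K, s) = 1
-48188/g((0 + k(6, 0))*(-2) - 1*(-6), 31) = -48188/1 = -48188*1 = -48188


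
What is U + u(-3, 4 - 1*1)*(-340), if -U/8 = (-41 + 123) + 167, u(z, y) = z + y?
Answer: -1992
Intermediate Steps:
u(z, y) = y + z
U = -1992 (U = -8*((-41 + 123) + 167) = -8*(82 + 167) = -8*249 = -1992)
U + u(-3, 4 - 1*1)*(-340) = -1992 + ((4 - 1*1) - 3)*(-340) = -1992 + ((4 - 1) - 3)*(-340) = -1992 + (3 - 3)*(-340) = -1992 + 0*(-340) = -1992 + 0 = -1992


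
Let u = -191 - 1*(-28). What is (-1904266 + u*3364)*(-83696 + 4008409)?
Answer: -9625743254374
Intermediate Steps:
u = -163 (u = -191 + 28 = -163)
(-1904266 + u*3364)*(-83696 + 4008409) = (-1904266 - 163*3364)*(-83696 + 4008409) = (-1904266 - 548332)*3924713 = -2452598*3924713 = -9625743254374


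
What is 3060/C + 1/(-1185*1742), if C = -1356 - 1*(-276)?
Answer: -2924383/1032135 ≈ -2.8333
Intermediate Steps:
C = -1080 (C = -1356 + 276 = -1080)
3060/C + 1/(-1185*1742) = 3060/(-1080) + 1/(-1185*1742) = 3060*(-1/1080) - 1/1185*1/1742 = -17/6 - 1/2064270 = -2924383/1032135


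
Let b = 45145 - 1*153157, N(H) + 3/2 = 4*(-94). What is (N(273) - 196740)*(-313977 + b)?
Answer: 166362833415/2 ≈ 8.3181e+10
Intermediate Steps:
N(H) = -755/2 (N(H) = -3/2 + 4*(-94) = -3/2 - 376 = -755/2)
b = -108012 (b = 45145 - 153157 = -108012)
(N(273) - 196740)*(-313977 + b) = (-755/2 - 196740)*(-313977 - 108012) = -394235/2*(-421989) = 166362833415/2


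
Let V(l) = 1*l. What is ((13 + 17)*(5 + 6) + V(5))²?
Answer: 112225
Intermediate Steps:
V(l) = l
((13 + 17)*(5 + 6) + V(5))² = ((13 + 17)*(5 + 6) + 5)² = (30*11 + 5)² = (330 + 5)² = 335² = 112225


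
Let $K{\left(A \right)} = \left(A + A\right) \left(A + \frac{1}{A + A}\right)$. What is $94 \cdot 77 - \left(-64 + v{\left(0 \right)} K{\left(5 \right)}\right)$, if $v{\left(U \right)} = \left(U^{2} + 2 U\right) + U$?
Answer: $7302$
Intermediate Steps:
$v{\left(U \right)} = U^{2} + 3 U$
$K{\left(A \right)} = 2 A \left(A + \frac{1}{2 A}\right)$
$94 \cdot 77 - \left(-64 + v{\left(0 \right)} K{\left(5 \right)}\right) = 94 \cdot 77 + \left(64 - 0 \left(3 + 0\right) \left(1 + 2 \cdot 5^{2}\right)\right) = 7238 + \left(64 - 0 \cdot 3 \left(1 + 2 \cdot 25\right)\right) = 7238 + \left(64 - 0 \left(1 + 50\right)\right) = 7238 + \left(64 - 0 \cdot 51\right) = 7238 + \left(64 - 0\right) = 7238 + \left(64 + 0\right) = 7238 + 64 = 7302$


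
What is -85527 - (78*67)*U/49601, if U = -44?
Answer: -4241994783/49601 ≈ -85522.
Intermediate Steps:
-85527 - (78*67)*U/49601 = -85527 - (78*67)*(-44)/49601 = -85527 - 5226*(-44)/49601 = -85527 - (-229944)/49601 = -85527 - 1*(-229944/49601) = -85527 + 229944/49601 = -4241994783/49601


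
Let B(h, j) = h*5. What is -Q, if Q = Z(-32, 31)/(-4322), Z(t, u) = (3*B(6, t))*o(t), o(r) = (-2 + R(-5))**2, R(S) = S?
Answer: 2205/2161 ≈ 1.0204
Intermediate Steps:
o(r) = 49 (o(r) = (-2 - 5)**2 = (-7)**2 = 49)
B(h, j) = 5*h
Z(t, u) = 4410 (Z(t, u) = (3*(5*6))*49 = (3*30)*49 = 90*49 = 4410)
Q = -2205/2161 (Q = 4410/(-4322) = 4410*(-1/4322) = -2205/2161 ≈ -1.0204)
-Q = -1*(-2205/2161) = 2205/2161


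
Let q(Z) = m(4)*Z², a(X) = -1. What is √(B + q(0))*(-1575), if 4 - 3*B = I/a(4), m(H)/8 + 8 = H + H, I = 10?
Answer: -525*√42 ≈ -3402.4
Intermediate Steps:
m(H) = -64 + 16*H (m(H) = -64 + 8*(H + H) = -64 + 8*(2*H) = -64 + 16*H)
B = 14/3 (B = 4/3 - 10/(3*(-1)) = 4/3 - 10*(-1)/3 = 4/3 - ⅓*(-10) = 4/3 + 10/3 = 14/3 ≈ 4.6667)
q(Z) = 0 (q(Z) = (-64 + 16*4)*Z² = (-64 + 64)*Z² = 0*Z² = 0)
√(B + q(0))*(-1575) = √(14/3 + 0)*(-1575) = √(14/3)*(-1575) = (√42/3)*(-1575) = -525*√42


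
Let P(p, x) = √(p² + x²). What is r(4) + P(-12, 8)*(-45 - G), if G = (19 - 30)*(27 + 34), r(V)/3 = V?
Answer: 12 + 2504*√13 ≈ 9040.3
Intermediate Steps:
r(V) = 3*V
G = -671 (G = -11*61 = -671)
r(4) + P(-12, 8)*(-45 - G) = 3*4 + √((-12)² + 8²)*(-45 - 1*(-671)) = 12 + √(144 + 64)*(-45 + 671) = 12 + √208*626 = 12 + (4*√13)*626 = 12 + 2504*√13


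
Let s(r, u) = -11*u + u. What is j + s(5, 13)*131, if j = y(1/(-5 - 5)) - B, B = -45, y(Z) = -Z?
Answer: -169849/10 ≈ -16985.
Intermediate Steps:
j = 451/10 (j = -1/(-5 - 5) - 1*(-45) = -1/(-10) + 45 = -1*(-⅒) + 45 = ⅒ + 45 = 451/10 ≈ 45.100)
s(r, u) = -10*u
j + s(5, 13)*131 = 451/10 - 10*13*131 = 451/10 - 130*131 = 451/10 - 17030 = -169849/10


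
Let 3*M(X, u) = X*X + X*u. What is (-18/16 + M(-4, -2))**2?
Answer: 3025/64 ≈ 47.266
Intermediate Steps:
M(X, u) = X**2/3 + X*u/3 (M(X, u) = (X*X + X*u)/3 = (X**2 + X*u)/3 = X**2/3 + X*u/3)
(-18/16 + M(-4, -2))**2 = (-18/16 + (1/3)*(-4)*(-4 - 2))**2 = (-18*1/16 + (1/3)*(-4)*(-6))**2 = (-9/8 + 8)**2 = (55/8)**2 = 3025/64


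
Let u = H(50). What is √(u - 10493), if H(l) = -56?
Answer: I*√10549 ≈ 102.71*I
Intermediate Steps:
u = -56
√(u - 10493) = √(-56 - 10493) = √(-10549) = I*√10549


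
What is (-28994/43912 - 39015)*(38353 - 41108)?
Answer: 2360009690935/21956 ≈ 1.0749e+8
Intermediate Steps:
(-28994/43912 - 39015)*(38353 - 41108) = (-28994*1/43912 - 39015)*(-2755) = (-14497/21956 - 39015)*(-2755) = -856627837/21956*(-2755) = 2360009690935/21956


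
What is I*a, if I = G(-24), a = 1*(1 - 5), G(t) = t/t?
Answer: -4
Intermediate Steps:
G(t) = 1
a = -4 (a = 1*(-4) = -4)
I = 1
I*a = 1*(-4) = -4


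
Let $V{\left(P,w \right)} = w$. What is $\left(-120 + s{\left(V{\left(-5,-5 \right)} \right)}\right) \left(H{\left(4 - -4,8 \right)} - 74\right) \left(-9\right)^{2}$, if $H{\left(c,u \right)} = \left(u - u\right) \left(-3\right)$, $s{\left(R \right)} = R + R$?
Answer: $779220$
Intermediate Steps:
$s{\left(R \right)} = 2 R$
$H{\left(c,u \right)} = 0$ ($H{\left(c,u \right)} = 0 \left(-3\right) = 0$)
$\left(-120 + s{\left(V{\left(-5,-5 \right)} \right)}\right) \left(H{\left(4 - -4,8 \right)} - 74\right) \left(-9\right)^{2} = \left(-120 + 2 \left(-5\right)\right) \left(0 - 74\right) \left(-9\right)^{2} = \left(-120 - 10\right) \left(-74\right) 81 = \left(-130\right) \left(-74\right) 81 = 9620 \cdot 81 = 779220$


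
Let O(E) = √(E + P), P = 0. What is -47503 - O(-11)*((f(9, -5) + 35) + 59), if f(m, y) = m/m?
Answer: -47503 - 95*I*√11 ≈ -47503.0 - 315.08*I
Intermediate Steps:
f(m, y) = 1
O(E) = √E (O(E) = √(E + 0) = √E)
-47503 - O(-11)*((f(9, -5) + 35) + 59) = -47503 - √(-11)*((1 + 35) + 59) = -47503 - I*√11*(36 + 59) = -47503 - I*√11*95 = -47503 - 95*I*√11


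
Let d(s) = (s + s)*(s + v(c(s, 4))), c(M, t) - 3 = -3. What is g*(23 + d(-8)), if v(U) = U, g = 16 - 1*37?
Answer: -3171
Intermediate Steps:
c(M, t) = 0 (c(M, t) = 3 - 3 = 0)
g = -21 (g = 16 - 37 = -21)
d(s) = 2*s² (d(s) = (s + s)*(s + 0) = (2*s)*s = 2*s²)
g*(23 + d(-8)) = -21*(23 + 2*(-8)²) = -21*(23 + 2*64) = -21*(23 + 128) = -21*151 = -3171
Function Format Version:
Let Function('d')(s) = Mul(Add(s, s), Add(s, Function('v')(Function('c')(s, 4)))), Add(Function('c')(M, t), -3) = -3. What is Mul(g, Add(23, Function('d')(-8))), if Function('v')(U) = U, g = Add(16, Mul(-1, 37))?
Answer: -3171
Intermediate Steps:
Function('c')(M, t) = 0 (Function('c')(M, t) = Add(3, -3) = 0)
g = -21 (g = Add(16, -37) = -21)
Function('d')(s) = Mul(2, Pow(s, 2)) (Function('d')(s) = Mul(Add(s, s), Add(s, 0)) = Mul(Mul(2, s), s) = Mul(2, Pow(s, 2)))
Mul(g, Add(23, Function('d')(-8))) = Mul(-21, Add(23, Mul(2, Pow(-8, 2)))) = Mul(-21, Add(23, Mul(2, 64))) = Mul(-21, Add(23, 128)) = Mul(-21, 151) = -3171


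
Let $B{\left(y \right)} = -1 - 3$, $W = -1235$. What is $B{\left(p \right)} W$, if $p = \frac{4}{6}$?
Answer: $4940$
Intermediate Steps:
$p = \frac{2}{3}$ ($p = 4 \cdot \frac{1}{6} = \frac{2}{3} \approx 0.66667$)
$B{\left(y \right)} = -4$
$B{\left(p \right)} W = \left(-4\right) \left(-1235\right) = 4940$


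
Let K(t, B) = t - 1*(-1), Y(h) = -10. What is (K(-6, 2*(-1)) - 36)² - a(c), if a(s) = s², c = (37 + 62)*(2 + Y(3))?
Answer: -625583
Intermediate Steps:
K(t, B) = 1 + t (K(t, B) = t + 1 = 1 + t)
c = -792 (c = (37 + 62)*(2 - 10) = 99*(-8) = -792)
(K(-6, 2*(-1)) - 36)² - a(c) = ((1 - 6) - 36)² - 1*(-792)² = (-5 - 36)² - 1*627264 = (-41)² - 627264 = 1681 - 627264 = -625583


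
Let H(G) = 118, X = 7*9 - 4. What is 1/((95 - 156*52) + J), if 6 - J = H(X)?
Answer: -1/8129 ≈ -0.00012302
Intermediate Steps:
X = 59 (X = 63 - 4 = 59)
J = -112 (J = 6 - 1*118 = 6 - 118 = -112)
1/((95 - 156*52) + J) = 1/((95 - 156*52) - 112) = 1/((95 - 8112) - 112) = 1/(-8017 - 112) = 1/(-8129) = -1/8129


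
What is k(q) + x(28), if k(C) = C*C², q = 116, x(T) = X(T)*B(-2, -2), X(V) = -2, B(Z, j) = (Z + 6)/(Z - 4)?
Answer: 4682692/3 ≈ 1.5609e+6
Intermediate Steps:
B(Z, j) = (6 + Z)/(-4 + Z)
x(T) = 4/3 (x(T) = -2*(6 - 2)/(-4 - 2) = -2*4/(-6) = -(-1)*4/3 = -2*(-⅔) = 4/3)
k(C) = C³
k(q) + x(28) = 116³ + 4/3 = 1560896 + 4/3 = 4682692/3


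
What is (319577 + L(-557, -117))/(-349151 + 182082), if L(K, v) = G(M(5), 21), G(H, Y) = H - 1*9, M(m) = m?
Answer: -319573/167069 ≈ -1.9128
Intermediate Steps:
G(H, Y) = -9 + H (G(H, Y) = H - 9 = -9 + H)
L(K, v) = -4 (L(K, v) = -9 + 5 = -4)
(319577 + L(-557, -117))/(-349151 + 182082) = (319577 - 4)/(-349151 + 182082) = 319573/(-167069) = 319573*(-1/167069) = -319573/167069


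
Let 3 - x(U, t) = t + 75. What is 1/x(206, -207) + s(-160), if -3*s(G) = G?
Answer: 7201/135 ≈ 53.341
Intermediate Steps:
x(U, t) = -72 - t (x(U, t) = 3 - (t + 75) = 3 - (75 + t) = 3 + (-75 - t) = -72 - t)
s(G) = -G/3
1/x(206, -207) + s(-160) = 1/(-72 - 1*(-207)) - ⅓*(-160) = 1/(-72 + 207) + 160/3 = 1/135 + 160/3 = 7201/135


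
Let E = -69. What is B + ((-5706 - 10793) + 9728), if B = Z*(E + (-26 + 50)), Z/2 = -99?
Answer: 2139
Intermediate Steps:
Z = -198 (Z = 2*(-99) = -198)
B = 8910 (B = -198*(-69 + (-26 + 50)) = -198*(-69 + 24) = -198*(-45) = 8910)
B + ((-5706 - 10793) + 9728) = 8910 + ((-5706 - 10793) + 9728) = 8910 + (-16499 + 9728) = 8910 - 6771 = 2139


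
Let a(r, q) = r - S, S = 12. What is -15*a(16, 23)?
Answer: -60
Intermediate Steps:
a(r, q) = -12 + r (a(r, q) = r - 1*12 = r - 12 = -12 + r)
-15*a(16, 23) = -15*(-12 + 16) = -15*4 = -60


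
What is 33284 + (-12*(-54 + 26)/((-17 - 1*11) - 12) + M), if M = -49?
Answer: 166133/5 ≈ 33227.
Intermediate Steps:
33284 + (-12*(-54 + 26)/((-17 - 1*11) - 12) + M) = 33284 + (-12*(-54 + 26)/((-17 - 1*11) - 12) - 49) = 33284 + (-(-336)/((-17 - 11) - 12) - 49) = 33284 + (-(-336)/(-28 - 12) - 49) = 33284 + (-(-336)/(-40) - 49) = 33284 + (-(-336)*(-1)/40 - 49) = 33284 + (-12*7/10 - 49) = 33284 + (-42/5 - 49) = 33284 - 287/5 = 166133/5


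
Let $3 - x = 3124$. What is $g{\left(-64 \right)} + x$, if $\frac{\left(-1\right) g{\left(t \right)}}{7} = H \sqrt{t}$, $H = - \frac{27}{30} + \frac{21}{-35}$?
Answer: $-3121 + 84 i \approx -3121.0 + 84.0 i$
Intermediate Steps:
$H = - \frac{3}{2}$ ($H = \left(-27\right) \frac{1}{30} + 21 \left(- \frac{1}{35}\right) = - \frac{9}{10} - \frac{3}{5} = - \frac{3}{2} \approx -1.5$)
$g{\left(t \right)} = \frac{21 \sqrt{t}}{2}$ ($g{\left(t \right)} = - 7 \left(- \frac{3 \sqrt{t}}{2}\right) = \frac{21 \sqrt{t}}{2}$)
$x = -3121$ ($x = 3 - 3124 = -3121$)
$g{\left(-64 \right)} + x = \frac{21 \sqrt{-64}}{2} - 3121 = \frac{21 \cdot 8 i}{2} - 3121 = 84 i - 3121 = -3121 + 84 i$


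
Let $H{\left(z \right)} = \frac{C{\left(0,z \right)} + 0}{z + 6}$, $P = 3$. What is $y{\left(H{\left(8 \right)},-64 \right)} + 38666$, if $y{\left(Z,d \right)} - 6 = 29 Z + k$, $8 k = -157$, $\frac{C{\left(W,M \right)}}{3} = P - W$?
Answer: $\frac{2165577}{56} \approx 38671.0$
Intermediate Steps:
$C{\left(W,M \right)} = 9 - 3 W$ ($C{\left(W,M \right)} = 3 \left(3 - W\right) = 9 - 3 W$)
$k = - \frac{157}{8}$ ($k = \frac{1}{8} \left(-157\right) = - \frac{157}{8} \approx -19.625$)
$H{\left(z \right)} = \frac{9}{6 + z}$ ($H{\left(z \right)} = \frac{\left(9 - 0\right) + 0}{z + 6} = \frac{\left(9 + 0\right) + 0}{6 + z} = \frac{9 + 0}{6 + z} = \frac{9}{6 + z}$)
$y{\left(Z,d \right)} = - \frac{109}{8} + 29 Z$ ($y{\left(Z,d \right)} = 6 + \left(29 Z - \frac{157}{8}\right) = 6 + \left(- \frac{157}{8} + 29 Z\right) = - \frac{109}{8} + 29 Z$)
$y{\left(H{\left(8 \right)},-64 \right)} + 38666 = \left(- \frac{109}{8} + 29 \frac{9}{6 + 8}\right) + 38666 = \left(- \frac{109}{8} + 29 \cdot \frac{9}{14}\right) + 38666 = \left(- \frac{109}{8} + \frac{261}{14}\right) + 38666 = \frac{281}{56} + 38666 = \frac{2165577}{56}$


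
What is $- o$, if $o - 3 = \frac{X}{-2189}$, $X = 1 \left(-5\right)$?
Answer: $- \frac{6572}{2189} \approx -3.0023$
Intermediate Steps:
$X = -5$
$o = \frac{6572}{2189}$ ($o = 3 + \frac{1}{-2189} \left(-5\right) = 3 - - \frac{5}{2189} = 3 + \frac{5}{2189} = \frac{6572}{2189} \approx 3.0023$)
$- o = \left(-1\right) \frac{6572}{2189} = - \frac{6572}{2189}$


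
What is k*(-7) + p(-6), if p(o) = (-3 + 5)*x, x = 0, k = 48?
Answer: -336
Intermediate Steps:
p(o) = 0 (p(o) = (-3 + 5)*0 = 2*0 = 0)
k*(-7) + p(-6) = 48*(-7) + 0 = -336 + 0 = -336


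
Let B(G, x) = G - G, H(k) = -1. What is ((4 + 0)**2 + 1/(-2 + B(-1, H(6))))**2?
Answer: 961/4 ≈ 240.25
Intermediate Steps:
B(G, x) = 0
((4 + 0)**2 + 1/(-2 + B(-1, H(6))))**2 = ((4 + 0)**2 + 1/(-2 + 0))**2 = (4**2 + 1/(-2))**2 = (16 - 1/2)**2 = (31/2)**2 = 961/4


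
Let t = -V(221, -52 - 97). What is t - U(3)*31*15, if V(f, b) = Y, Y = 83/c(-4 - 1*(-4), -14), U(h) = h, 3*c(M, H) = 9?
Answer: -4268/3 ≈ -1422.7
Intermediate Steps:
c(M, H) = 3 (c(M, H) = (⅓)*9 = 3)
Y = 83/3 ≈ 27.667
V(f, b) = 83/3
t = -83/3 (t = -1*83/3 = -83/3 ≈ -27.667)
t - U(3)*31*15 = -83/3 - 3*31*15 = -83/3 - 93*15 = -83/3 - 1*1395 = -83/3 - 1395 = -4268/3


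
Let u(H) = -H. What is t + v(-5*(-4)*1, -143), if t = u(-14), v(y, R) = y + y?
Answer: 54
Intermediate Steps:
v(y, R) = 2*y
t = 14 (t = -1*(-14) = 14)
t + v(-5*(-4)*1, -143) = 14 + 2*(-5*(-4)*1) = 14 + 2*(20*1) = 14 + 2*20 = 14 + 40 = 54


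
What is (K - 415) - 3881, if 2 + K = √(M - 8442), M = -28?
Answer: -4298 + 11*I*√70 ≈ -4298.0 + 92.033*I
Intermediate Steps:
K = -2 + 11*I*√70 (K = -2 + √(-28 - 8442) = -2 + √(-8470) = -2 + 11*I*√70 ≈ -2.0 + 92.033*I)
(K - 415) - 3881 = ((-2 + 11*I*√70) - 415) - 3881 = (-417 + 11*I*√70) - 3881 = -4298 + 11*I*√70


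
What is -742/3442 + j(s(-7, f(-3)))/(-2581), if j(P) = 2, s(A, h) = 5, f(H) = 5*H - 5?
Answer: -960993/4441901 ≈ -0.21635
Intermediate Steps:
f(H) = -5 + 5*H
-742/3442 + j(s(-7, f(-3)))/(-2581) = -742/3442 + 2/(-2581) = -742*1/3442 + 2*(-1/2581) = -371/1721 - 2/2581 = -960993/4441901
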